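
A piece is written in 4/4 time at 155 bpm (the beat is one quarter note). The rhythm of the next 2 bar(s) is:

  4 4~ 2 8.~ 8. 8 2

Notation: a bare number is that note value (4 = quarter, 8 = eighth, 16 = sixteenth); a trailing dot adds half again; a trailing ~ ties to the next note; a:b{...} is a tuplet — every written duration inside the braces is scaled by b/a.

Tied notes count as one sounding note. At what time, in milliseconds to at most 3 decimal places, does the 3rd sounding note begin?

note 3 onset = 4b = 1548.387ms

1. 0.0ms @ 0 + 387.097ms (1)
2. 387.097ms @ 1 + 1161.29ms (3)
3. 1548.387ms @ 4 + 580.645ms (3/2)
4. 2129.032ms @ 11/2 + 193.548ms (1/2)
5. 2322.581ms @ 6 + 774.194ms (2)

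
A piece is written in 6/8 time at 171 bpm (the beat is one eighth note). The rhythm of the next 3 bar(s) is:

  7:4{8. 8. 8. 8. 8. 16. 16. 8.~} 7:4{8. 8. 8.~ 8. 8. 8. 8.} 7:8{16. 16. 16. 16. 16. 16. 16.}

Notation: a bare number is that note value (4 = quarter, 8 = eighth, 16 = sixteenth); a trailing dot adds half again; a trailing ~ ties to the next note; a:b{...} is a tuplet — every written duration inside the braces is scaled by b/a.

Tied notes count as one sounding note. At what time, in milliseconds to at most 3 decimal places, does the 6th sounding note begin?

1. 0.0ms @ 0 + 300.752ms (6/7)
2. 300.752ms @ 6/7 + 300.752ms (6/7)
3. 601.504ms @ 12/7 + 300.752ms (6/7)
4. 902.256ms @ 18/7 + 300.752ms (6/7)
5. 1203.008ms @ 24/7 + 300.752ms (6/7)
6. 1503.759ms @ 30/7 + 150.376ms (3/7)
7. 1654.135ms @ 33/7 + 150.376ms (3/7)
8. 1804.511ms @ 36/7 + 601.504ms (12/7)
9. 2406.015ms @ 48/7 + 300.752ms (6/7)
10. 2706.767ms @ 54/7 + 601.504ms (12/7)
11. 3308.271ms @ 66/7 + 300.752ms (6/7)
12. 3609.023ms @ 72/7 + 300.752ms (6/7)
13. 3909.774ms @ 78/7 + 300.752ms (6/7)
14. 4210.526ms @ 12 + 300.752ms (6/7)
15. 4511.278ms @ 90/7 + 300.752ms (6/7)
16. 4812.03ms @ 96/7 + 300.752ms (6/7)
17. 5112.782ms @ 102/7 + 300.752ms (6/7)
18. 5413.534ms @ 108/7 + 300.752ms (6/7)
19. 5714.286ms @ 114/7 + 300.752ms (6/7)
20. 6015.038ms @ 120/7 + 300.752ms (6/7)

note 6 onset = 30/7b = 1503.759ms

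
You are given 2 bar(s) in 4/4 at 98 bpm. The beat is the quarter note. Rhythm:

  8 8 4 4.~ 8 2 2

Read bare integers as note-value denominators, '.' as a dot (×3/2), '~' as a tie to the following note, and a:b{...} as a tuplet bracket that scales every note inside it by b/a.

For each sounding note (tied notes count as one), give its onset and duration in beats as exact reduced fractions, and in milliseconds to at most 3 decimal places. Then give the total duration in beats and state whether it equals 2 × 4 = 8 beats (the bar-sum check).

1) 0.0ms=0b +306.122ms=1/2b
2) 306.122ms=1/2b +306.122ms=1/2b
3) 612.245ms=1b +612.245ms=1b
4) 1224.49ms=2b +1224.49ms=2b
5) 2448.98ms=4b +1224.49ms=2b
6) 3673.469ms=6b +1224.49ms=2b
Σ=8b of 8 (98bpm 4/4) — PASS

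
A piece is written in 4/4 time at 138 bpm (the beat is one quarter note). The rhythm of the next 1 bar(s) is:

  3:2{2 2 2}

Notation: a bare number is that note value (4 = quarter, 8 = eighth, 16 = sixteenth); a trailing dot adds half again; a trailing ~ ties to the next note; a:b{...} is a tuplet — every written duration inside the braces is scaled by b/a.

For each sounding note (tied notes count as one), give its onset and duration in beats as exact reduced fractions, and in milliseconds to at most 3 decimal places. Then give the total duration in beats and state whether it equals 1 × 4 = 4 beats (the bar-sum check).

1) 0.0ms=0b +579.71ms=4/3b
2) 579.71ms=4/3b +579.71ms=4/3b
3) 1159.42ms=8/3b +579.71ms=4/3b
Σ=4b of 4 (138bpm 4/4) — PASS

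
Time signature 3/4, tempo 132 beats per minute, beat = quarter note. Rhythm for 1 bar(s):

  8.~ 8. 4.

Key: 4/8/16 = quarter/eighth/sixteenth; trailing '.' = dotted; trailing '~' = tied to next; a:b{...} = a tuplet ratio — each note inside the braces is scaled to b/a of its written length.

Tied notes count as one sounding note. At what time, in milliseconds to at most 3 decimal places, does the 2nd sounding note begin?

1. 0.0ms @ 0 + 681.818ms (3/2)
2. 681.818ms @ 3/2 + 681.818ms (3/2)

note 2 onset = 3/2b = 681.818ms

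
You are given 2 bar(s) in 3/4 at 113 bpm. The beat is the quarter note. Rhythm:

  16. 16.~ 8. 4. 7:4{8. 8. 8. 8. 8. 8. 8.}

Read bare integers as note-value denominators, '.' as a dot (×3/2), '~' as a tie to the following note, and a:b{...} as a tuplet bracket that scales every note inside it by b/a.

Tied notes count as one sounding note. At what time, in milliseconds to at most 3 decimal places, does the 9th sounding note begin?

1. 0.0ms @ 0 + 199.115ms (3/8)
2. 199.115ms @ 3/8 + 597.345ms (9/8)
3. 796.46ms @ 3/2 + 796.46ms (3/2)
4. 1592.92ms @ 3 + 227.56ms (3/7)
5. 1820.48ms @ 24/7 + 227.56ms (3/7)
6. 2048.04ms @ 27/7 + 227.56ms (3/7)
7. 2275.601ms @ 30/7 + 227.56ms (3/7)
8. 2503.161ms @ 33/7 + 227.56ms (3/7)
9. 2730.721ms @ 36/7 + 227.56ms (3/7)
10. 2958.281ms @ 39/7 + 227.56ms (3/7)

note 9 onset = 36/7b = 2730.721ms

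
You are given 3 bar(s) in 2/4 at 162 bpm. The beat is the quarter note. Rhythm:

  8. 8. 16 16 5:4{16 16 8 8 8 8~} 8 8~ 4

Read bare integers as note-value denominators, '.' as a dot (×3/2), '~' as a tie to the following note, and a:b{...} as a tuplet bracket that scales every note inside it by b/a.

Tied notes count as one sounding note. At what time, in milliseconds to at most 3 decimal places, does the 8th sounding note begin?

note 8 onset = 14/5b = 1037.037ms

1. 0.0ms @ 0 + 277.778ms (3/4)
2. 277.778ms @ 3/4 + 277.778ms (3/4)
3. 555.556ms @ 3/2 + 92.593ms (1/4)
4. 648.148ms @ 7/4 + 92.593ms (1/4)
5. 740.741ms @ 2 + 74.074ms (1/5)
6. 814.815ms @ 11/5 + 74.074ms (1/5)
7. 888.889ms @ 12/5 + 148.148ms (2/5)
8. 1037.037ms @ 14/5 + 148.148ms (2/5)
9. 1185.185ms @ 16/5 + 148.148ms (2/5)
10. 1333.333ms @ 18/5 + 333.333ms (9/10)
11. 1666.667ms @ 9/2 + 555.556ms (3/2)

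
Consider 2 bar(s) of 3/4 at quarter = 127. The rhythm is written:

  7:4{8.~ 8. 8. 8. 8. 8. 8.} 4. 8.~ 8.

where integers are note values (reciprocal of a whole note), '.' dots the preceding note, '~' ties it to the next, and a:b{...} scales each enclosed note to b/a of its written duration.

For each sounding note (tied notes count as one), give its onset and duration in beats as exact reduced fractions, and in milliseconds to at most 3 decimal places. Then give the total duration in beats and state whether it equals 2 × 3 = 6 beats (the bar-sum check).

1) 0.0ms=0b +404.949ms=6/7b
2) 404.949ms=6/7b +202.475ms=3/7b
3) 607.424ms=9/7b +202.475ms=3/7b
4) 809.899ms=12/7b +202.475ms=3/7b
5) 1012.373ms=15/7b +202.475ms=3/7b
6) 1214.848ms=18/7b +202.475ms=3/7b
7) 1417.323ms=3b +708.661ms=3/2b
8) 2125.984ms=9/2b +708.661ms=3/2b
Σ=6b of 6 (127bpm 3/4) — PASS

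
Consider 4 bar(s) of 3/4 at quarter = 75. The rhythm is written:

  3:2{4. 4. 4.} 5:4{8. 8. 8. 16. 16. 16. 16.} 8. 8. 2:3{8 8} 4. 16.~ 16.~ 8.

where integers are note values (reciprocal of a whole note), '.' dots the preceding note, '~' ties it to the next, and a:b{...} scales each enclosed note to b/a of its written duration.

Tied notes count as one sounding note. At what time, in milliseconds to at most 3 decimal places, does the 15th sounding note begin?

1. 0.0ms @ 0 + 800.0ms (1)
2. 800.0ms @ 1 + 800.0ms (1)
3. 1600.0ms @ 2 + 800.0ms (1)
4. 2400.0ms @ 3 + 480.0ms (3/5)
5. 2880.0ms @ 18/5 + 480.0ms (3/5)
6. 3360.0ms @ 21/5 + 480.0ms (3/5)
7. 3840.0ms @ 24/5 + 240.0ms (3/10)
8. 4080.0ms @ 51/10 + 240.0ms (3/10)
9. 4320.0ms @ 27/5 + 240.0ms (3/10)
10. 4560.0ms @ 57/10 + 240.0ms (3/10)
11. 4800.0ms @ 6 + 600.0ms (3/4)
12. 5400.0ms @ 27/4 + 600.0ms (3/4)
13. 6000.0ms @ 15/2 + 600.0ms (3/4)
14. 6600.0ms @ 33/4 + 600.0ms (3/4)
15. 7200.0ms @ 9 + 1200.0ms (3/2)
16. 8400.0ms @ 21/2 + 1200.0ms (3/2)

note 15 onset = 9b = 7200.0ms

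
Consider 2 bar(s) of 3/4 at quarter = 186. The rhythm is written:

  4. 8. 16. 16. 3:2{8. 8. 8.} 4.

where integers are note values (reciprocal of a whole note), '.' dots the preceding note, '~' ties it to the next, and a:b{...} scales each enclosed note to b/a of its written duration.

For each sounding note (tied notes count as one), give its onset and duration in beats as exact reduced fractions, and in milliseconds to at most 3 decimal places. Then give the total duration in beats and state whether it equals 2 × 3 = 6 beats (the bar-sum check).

1) 0.0ms=0b +483.871ms=3/2b
2) 483.871ms=3/2b +241.935ms=3/4b
3) 725.806ms=9/4b +120.968ms=3/8b
4) 846.774ms=21/8b +120.968ms=3/8b
5) 967.742ms=3b +161.29ms=1/2b
6) 1129.032ms=7/2b +161.29ms=1/2b
7) 1290.323ms=4b +161.29ms=1/2b
8) 1451.613ms=9/2b +483.871ms=3/2b
Σ=6b of 6 (186bpm 3/4) — PASS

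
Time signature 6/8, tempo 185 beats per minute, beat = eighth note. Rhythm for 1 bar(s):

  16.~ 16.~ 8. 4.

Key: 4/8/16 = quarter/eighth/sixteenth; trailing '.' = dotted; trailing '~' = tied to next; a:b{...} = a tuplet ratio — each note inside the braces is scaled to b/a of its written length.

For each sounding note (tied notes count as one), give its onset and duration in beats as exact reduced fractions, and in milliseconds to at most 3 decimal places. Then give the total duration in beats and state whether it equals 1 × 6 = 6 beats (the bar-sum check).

1) 0.0ms=0b +972.973ms=3b
2) 972.973ms=3b +972.973ms=3b
Σ=6b of 6 (185bpm 6/8) — PASS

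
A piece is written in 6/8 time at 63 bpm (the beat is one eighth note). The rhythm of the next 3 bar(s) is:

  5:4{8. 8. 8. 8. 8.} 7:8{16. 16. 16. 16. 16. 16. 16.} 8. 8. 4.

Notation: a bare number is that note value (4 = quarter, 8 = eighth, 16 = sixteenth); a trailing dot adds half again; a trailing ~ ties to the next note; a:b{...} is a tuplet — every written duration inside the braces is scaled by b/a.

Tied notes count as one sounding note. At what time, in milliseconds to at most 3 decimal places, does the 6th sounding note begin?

note 6 onset = 6b = 5714.286ms

1. 0.0ms @ 0 + 1142.857ms (6/5)
2. 1142.857ms @ 6/5 + 1142.857ms (6/5)
3. 2285.714ms @ 12/5 + 1142.857ms (6/5)
4. 3428.571ms @ 18/5 + 1142.857ms (6/5)
5. 4571.429ms @ 24/5 + 1142.857ms (6/5)
6. 5714.286ms @ 6 + 816.327ms (6/7)
7. 6530.612ms @ 48/7 + 816.327ms (6/7)
8. 7346.939ms @ 54/7 + 816.327ms (6/7)
9. 8163.265ms @ 60/7 + 816.327ms (6/7)
10. 8979.592ms @ 66/7 + 816.327ms (6/7)
11. 9795.918ms @ 72/7 + 816.327ms (6/7)
12. 10612.245ms @ 78/7 + 816.327ms (6/7)
13. 11428.571ms @ 12 + 1428.571ms (3/2)
14. 12857.143ms @ 27/2 + 1428.571ms (3/2)
15. 14285.714ms @ 15 + 2857.143ms (3)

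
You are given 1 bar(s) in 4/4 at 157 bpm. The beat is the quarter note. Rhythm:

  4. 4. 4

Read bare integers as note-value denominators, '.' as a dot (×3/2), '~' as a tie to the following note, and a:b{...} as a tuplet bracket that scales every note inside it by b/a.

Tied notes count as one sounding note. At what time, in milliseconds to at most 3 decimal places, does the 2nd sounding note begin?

1. 0.0ms @ 0 + 573.248ms (3/2)
2. 573.248ms @ 3/2 + 573.248ms (3/2)
3. 1146.497ms @ 3 + 382.166ms (1)

note 2 onset = 3/2b = 573.248ms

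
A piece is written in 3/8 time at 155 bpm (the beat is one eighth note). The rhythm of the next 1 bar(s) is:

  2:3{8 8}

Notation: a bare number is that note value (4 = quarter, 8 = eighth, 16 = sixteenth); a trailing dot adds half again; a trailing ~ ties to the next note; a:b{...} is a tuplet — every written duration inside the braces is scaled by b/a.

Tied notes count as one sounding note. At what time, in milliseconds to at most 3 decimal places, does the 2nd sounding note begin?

note 2 onset = 3/2b = 580.645ms

1. 0.0ms @ 0 + 580.645ms (3/2)
2. 580.645ms @ 3/2 + 580.645ms (3/2)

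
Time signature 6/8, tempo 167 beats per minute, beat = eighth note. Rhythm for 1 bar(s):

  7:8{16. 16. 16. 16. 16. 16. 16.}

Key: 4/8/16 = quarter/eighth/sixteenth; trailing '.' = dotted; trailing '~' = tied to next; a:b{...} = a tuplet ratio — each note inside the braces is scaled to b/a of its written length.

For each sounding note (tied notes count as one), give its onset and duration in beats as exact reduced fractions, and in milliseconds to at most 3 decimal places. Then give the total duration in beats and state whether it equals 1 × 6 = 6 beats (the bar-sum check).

1) 0.0ms=0b +307.956ms=6/7b
2) 307.956ms=6/7b +307.956ms=6/7b
3) 615.911ms=12/7b +307.956ms=6/7b
4) 923.867ms=18/7b +307.956ms=6/7b
5) 1231.822ms=24/7b +307.956ms=6/7b
6) 1539.778ms=30/7b +307.956ms=6/7b
7) 1847.733ms=36/7b +307.956ms=6/7b
Σ=6b of 6 (167bpm 6/8) — PASS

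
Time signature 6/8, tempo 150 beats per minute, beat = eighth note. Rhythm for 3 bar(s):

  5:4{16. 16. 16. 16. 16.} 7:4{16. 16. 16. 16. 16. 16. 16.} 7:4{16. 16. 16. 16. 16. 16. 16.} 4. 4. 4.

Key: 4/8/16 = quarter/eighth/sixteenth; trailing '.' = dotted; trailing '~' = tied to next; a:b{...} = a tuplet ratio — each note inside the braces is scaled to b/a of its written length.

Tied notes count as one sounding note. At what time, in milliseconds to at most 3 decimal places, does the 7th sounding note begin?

note 7 onset = 24/7b = 1371.429ms

1. 0.0ms @ 0 + 240.0ms (3/5)
2. 240.0ms @ 3/5 + 240.0ms (3/5)
3. 480.0ms @ 6/5 + 240.0ms (3/5)
4. 720.0ms @ 9/5 + 240.0ms (3/5)
5. 960.0ms @ 12/5 + 240.0ms (3/5)
6. 1200.0ms @ 3 + 171.429ms (3/7)
7. 1371.429ms @ 24/7 + 171.429ms (3/7)
8. 1542.857ms @ 27/7 + 171.429ms (3/7)
9. 1714.286ms @ 30/7 + 171.429ms (3/7)
10. 1885.714ms @ 33/7 + 171.429ms (3/7)
11. 2057.143ms @ 36/7 + 171.429ms (3/7)
12. 2228.571ms @ 39/7 + 171.429ms (3/7)
13. 2400.0ms @ 6 + 171.429ms (3/7)
14. 2571.429ms @ 45/7 + 171.429ms (3/7)
15. 2742.857ms @ 48/7 + 171.429ms (3/7)
16. 2914.286ms @ 51/7 + 171.429ms (3/7)
17. 3085.714ms @ 54/7 + 171.429ms (3/7)
18. 3257.143ms @ 57/7 + 171.429ms (3/7)
19. 3428.571ms @ 60/7 + 171.429ms (3/7)
20. 3600.0ms @ 9 + 1200.0ms (3)
21. 4800.0ms @ 12 + 1200.0ms (3)
22. 6000.0ms @ 15 + 1200.0ms (3)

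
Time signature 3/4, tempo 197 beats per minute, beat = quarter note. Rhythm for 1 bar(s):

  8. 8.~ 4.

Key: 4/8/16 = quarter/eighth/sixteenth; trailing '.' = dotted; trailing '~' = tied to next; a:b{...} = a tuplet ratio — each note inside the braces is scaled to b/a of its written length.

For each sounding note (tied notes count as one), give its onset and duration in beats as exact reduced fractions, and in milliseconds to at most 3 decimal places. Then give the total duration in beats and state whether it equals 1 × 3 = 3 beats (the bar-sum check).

1) 0.0ms=0b +228.426ms=3/4b
2) 228.426ms=3/4b +685.279ms=9/4b
Σ=3b of 3 (197bpm 3/4) — PASS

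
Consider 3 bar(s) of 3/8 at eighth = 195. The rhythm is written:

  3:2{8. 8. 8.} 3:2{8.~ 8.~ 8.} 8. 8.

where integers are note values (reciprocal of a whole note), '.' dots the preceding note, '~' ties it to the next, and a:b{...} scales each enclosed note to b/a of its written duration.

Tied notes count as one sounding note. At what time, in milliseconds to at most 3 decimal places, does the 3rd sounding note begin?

note 3 onset = 2b = 615.385ms

1. 0.0ms @ 0 + 307.692ms (1)
2. 307.692ms @ 1 + 307.692ms (1)
3. 615.385ms @ 2 + 307.692ms (1)
4. 923.077ms @ 3 + 923.077ms (3)
5. 1846.154ms @ 6 + 461.538ms (3/2)
6. 2307.692ms @ 15/2 + 461.538ms (3/2)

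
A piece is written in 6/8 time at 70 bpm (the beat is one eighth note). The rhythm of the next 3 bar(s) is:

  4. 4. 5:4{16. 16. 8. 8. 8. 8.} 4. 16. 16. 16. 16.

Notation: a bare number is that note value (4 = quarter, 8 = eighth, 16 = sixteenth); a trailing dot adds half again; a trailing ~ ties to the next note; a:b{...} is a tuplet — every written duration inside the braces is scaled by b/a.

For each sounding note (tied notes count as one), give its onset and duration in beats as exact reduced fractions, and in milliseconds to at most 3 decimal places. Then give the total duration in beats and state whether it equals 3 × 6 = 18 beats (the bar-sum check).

1) 0.0ms=0b +2571.429ms=3b
2) 2571.429ms=3b +2571.429ms=3b
3) 5142.857ms=6b +514.286ms=3/5b
4) 5657.143ms=33/5b +514.286ms=3/5b
5) 6171.429ms=36/5b +1028.571ms=6/5b
6) 7200.0ms=42/5b +1028.571ms=6/5b
7) 8228.571ms=48/5b +1028.571ms=6/5b
8) 9257.143ms=54/5b +1028.571ms=6/5b
9) 10285.714ms=12b +2571.429ms=3b
10) 12857.143ms=15b +642.857ms=3/4b
11) 13500.0ms=63/4b +642.857ms=3/4b
12) 14142.857ms=33/2b +642.857ms=3/4b
13) 14785.714ms=69/4b +642.857ms=3/4b
Σ=18b of 18 (70bpm 6/8) — PASS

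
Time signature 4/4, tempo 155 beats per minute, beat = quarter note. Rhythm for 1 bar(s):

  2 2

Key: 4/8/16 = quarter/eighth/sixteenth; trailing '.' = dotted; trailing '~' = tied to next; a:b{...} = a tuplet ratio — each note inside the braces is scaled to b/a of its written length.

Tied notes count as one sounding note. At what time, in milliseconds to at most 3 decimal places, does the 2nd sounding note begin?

note 2 onset = 2b = 774.194ms

1. 0.0ms @ 0 + 774.194ms (2)
2. 774.194ms @ 2 + 774.194ms (2)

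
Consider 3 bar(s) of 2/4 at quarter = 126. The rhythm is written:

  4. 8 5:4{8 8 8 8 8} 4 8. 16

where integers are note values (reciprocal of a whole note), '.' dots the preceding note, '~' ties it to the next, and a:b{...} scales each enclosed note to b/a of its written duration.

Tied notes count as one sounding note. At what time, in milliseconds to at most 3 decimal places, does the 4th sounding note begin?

1. 0.0ms @ 0 + 714.286ms (3/2)
2. 714.286ms @ 3/2 + 238.095ms (1/2)
3. 952.381ms @ 2 + 190.476ms (2/5)
4. 1142.857ms @ 12/5 + 190.476ms (2/5)
5. 1333.333ms @ 14/5 + 190.476ms (2/5)
6. 1523.81ms @ 16/5 + 190.476ms (2/5)
7. 1714.286ms @ 18/5 + 190.476ms (2/5)
8. 1904.762ms @ 4 + 476.19ms (1)
9. 2380.952ms @ 5 + 357.143ms (3/4)
10. 2738.095ms @ 23/4 + 119.048ms (1/4)

note 4 onset = 12/5b = 1142.857ms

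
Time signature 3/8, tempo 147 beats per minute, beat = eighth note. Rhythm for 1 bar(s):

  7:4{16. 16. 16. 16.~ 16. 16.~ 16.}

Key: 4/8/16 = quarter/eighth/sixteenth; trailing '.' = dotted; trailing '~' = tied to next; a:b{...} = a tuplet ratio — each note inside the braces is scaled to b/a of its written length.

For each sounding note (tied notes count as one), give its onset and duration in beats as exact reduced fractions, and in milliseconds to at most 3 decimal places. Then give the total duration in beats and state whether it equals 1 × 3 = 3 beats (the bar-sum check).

1) 0.0ms=0b +174.927ms=3/7b
2) 174.927ms=3/7b +174.927ms=3/7b
3) 349.854ms=6/7b +174.927ms=3/7b
4) 524.781ms=9/7b +349.854ms=6/7b
5) 874.636ms=15/7b +349.854ms=6/7b
Σ=3b of 3 (147bpm 3/8) — PASS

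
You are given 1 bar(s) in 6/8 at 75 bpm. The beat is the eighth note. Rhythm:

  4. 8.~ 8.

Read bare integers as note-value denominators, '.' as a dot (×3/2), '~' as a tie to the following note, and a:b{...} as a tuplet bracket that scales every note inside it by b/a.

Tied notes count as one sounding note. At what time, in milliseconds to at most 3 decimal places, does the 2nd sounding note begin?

note 2 onset = 3b = 2400.0ms

1. 0.0ms @ 0 + 2400.0ms (3)
2. 2400.0ms @ 3 + 2400.0ms (3)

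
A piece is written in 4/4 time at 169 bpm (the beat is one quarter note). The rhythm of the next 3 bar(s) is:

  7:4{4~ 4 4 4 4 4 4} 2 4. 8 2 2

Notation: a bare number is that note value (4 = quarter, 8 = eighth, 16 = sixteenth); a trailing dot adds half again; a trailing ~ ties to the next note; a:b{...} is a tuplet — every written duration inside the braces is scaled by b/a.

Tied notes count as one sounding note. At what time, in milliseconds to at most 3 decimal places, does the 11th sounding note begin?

note 11 onset = 10b = 3550.296ms

1. 0.0ms @ 0 + 405.748ms (8/7)
2. 405.748ms @ 8/7 + 202.874ms (4/7)
3. 608.622ms @ 12/7 + 202.874ms (4/7)
4. 811.496ms @ 16/7 + 202.874ms (4/7)
5. 1014.37ms @ 20/7 + 202.874ms (4/7)
6. 1217.244ms @ 24/7 + 202.874ms (4/7)
7. 1420.118ms @ 4 + 710.059ms (2)
8. 2130.178ms @ 6 + 532.544ms (3/2)
9. 2662.722ms @ 15/2 + 177.515ms (1/2)
10. 2840.237ms @ 8 + 710.059ms (2)
11. 3550.296ms @ 10 + 710.059ms (2)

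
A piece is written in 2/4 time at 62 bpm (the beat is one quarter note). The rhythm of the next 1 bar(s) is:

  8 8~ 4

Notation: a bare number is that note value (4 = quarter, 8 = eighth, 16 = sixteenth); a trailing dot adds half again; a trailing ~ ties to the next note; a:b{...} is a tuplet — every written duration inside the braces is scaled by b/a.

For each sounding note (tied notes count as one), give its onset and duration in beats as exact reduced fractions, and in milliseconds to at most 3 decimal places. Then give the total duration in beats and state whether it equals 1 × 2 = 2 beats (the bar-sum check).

1) 0.0ms=0b +483.871ms=1/2b
2) 483.871ms=1/2b +1451.613ms=3/2b
Σ=2b of 2 (62bpm 2/4) — PASS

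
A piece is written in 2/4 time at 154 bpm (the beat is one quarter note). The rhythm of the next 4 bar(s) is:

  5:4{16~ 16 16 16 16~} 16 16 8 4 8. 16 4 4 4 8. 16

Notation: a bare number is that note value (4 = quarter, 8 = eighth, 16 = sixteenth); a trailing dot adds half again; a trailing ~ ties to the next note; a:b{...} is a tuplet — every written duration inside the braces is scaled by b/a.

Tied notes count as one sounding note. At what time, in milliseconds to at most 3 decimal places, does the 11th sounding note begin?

1. 0.0ms @ 0 + 155.844ms (2/5)
2. 155.844ms @ 2/5 + 77.922ms (1/5)
3. 233.766ms @ 3/5 + 77.922ms (1/5)
4. 311.688ms @ 4/5 + 175.325ms (9/20)
5. 487.013ms @ 5/4 + 97.403ms (1/4)
6. 584.416ms @ 3/2 + 194.805ms (1/2)
7. 779.221ms @ 2 + 389.61ms (1)
8. 1168.831ms @ 3 + 292.208ms (3/4)
9. 1461.039ms @ 15/4 + 97.403ms (1/4)
10. 1558.442ms @ 4 + 389.61ms (1)
11. 1948.052ms @ 5 + 389.61ms (1)
12. 2337.662ms @ 6 + 389.61ms (1)
13. 2727.273ms @ 7 + 292.208ms (3/4)
14. 3019.481ms @ 31/4 + 97.403ms (1/4)

note 11 onset = 5b = 1948.052ms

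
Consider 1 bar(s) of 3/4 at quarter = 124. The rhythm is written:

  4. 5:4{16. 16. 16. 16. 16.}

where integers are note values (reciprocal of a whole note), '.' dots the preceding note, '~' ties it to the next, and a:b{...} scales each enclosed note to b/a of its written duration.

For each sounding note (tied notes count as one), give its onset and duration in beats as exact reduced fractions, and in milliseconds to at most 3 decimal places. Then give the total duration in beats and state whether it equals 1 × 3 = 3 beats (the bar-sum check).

1) 0.0ms=0b +725.806ms=3/2b
2) 725.806ms=3/2b +145.161ms=3/10b
3) 870.968ms=9/5b +145.161ms=3/10b
4) 1016.129ms=21/10b +145.161ms=3/10b
5) 1161.29ms=12/5b +145.161ms=3/10b
6) 1306.452ms=27/10b +145.161ms=3/10b
Σ=3b of 3 (124bpm 3/4) — PASS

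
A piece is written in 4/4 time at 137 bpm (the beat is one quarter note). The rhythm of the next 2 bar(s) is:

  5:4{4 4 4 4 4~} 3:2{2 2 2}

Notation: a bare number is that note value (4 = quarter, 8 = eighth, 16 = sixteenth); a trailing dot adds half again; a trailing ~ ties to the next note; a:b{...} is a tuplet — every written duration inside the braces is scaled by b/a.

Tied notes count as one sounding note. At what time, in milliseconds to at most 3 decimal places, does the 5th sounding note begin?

note 5 onset = 16/5b = 1401.46ms

1. 0.0ms @ 0 + 350.365ms (4/5)
2. 350.365ms @ 4/5 + 350.365ms (4/5)
3. 700.73ms @ 8/5 + 350.365ms (4/5)
4. 1051.095ms @ 12/5 + 350.365ms (4/5)
5. 1401.46ms @ 16/5 + 934.307ms (32/15)
6. 2335.766ms @ 16/3 + 583.942ms (4/3)
7. 2919.708ms @ 20/3 + 583.942ms (4/3)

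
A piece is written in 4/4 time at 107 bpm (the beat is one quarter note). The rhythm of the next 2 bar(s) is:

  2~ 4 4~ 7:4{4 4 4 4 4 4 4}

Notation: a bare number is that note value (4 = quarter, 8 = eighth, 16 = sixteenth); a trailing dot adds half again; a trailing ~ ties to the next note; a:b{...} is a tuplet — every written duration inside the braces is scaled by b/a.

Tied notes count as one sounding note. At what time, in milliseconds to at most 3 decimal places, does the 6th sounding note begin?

note 6 onset = 44/7b = 3524.7ms

1. 0.0ms @ 0 + 1682.243ms (3)
2. 1682.243ms @ 3 + 881.175ms (11/7)
3. 2563.418ms @ 32/7 + 320.427ms (4/7)
4. 2883.845ms @ 36/7 + 320.427ms (4/7)
5. 3204.272ms @ 40/7 + 320.427ms (4/7)
6. 3524.7ms @ 44/7 + 320.427ms (4/7)
7. 3845.127ms @ 48/7 + 320.427ms (4/7)
8. 4165.554ms @ 52/7 + 320.427ms (4/7)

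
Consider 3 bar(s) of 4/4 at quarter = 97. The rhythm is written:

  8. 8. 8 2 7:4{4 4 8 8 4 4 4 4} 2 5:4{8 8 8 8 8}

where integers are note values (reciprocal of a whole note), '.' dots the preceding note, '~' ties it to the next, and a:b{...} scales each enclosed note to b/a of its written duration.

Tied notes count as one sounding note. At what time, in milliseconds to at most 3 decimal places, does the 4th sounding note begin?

1. 0.0ms @ 0 + 463.918ms (3/4)
2. 463.918ms @ 3/4 + 463.918ms (3/4)
3. 927.835ms @ 3/2 + 309.278ms (1/2)
4. 1237.113ms @ 2 + 1237.113ms (2)
5. 2474.227ms @ 4 + 353.461ms (4/7)
6. 2827.688ms @ 32/7 + 353.461ms (4/7)
7. 3181.149ms @ 36/7 + 176.73ms (2/7)
8. 3357.879ms @ 38/7 + 176.73ms (2/7)
9. 3534.61ms @ 40/7 + 353.461ms (4/7)
10. 3888.071ms @ 44/7 + 353.461ms (4/7)
11. 4241.532ms @ 48/7 + 353.461ms (4/7)
12. 4594.993ms @ 52/7 + 353.461ms (4/7)
13. 4948.454ms @ 8 + 1237.113ms (2)
14. 6185.567ms @ 10 + 247.423ms (2/5)
15. 6432.99ms @ 52/5 + 247.423ms (2/5)
16. 6680.412ms @ 54/5 + 247.423ms (2/5)
17. 6927.835ms @ 56/5 + 247.423ms (2/5)
18. 7175.258ms @ 58/5 + 247.423ms (2/5)

note 4 onset = 2b = 1237.113ms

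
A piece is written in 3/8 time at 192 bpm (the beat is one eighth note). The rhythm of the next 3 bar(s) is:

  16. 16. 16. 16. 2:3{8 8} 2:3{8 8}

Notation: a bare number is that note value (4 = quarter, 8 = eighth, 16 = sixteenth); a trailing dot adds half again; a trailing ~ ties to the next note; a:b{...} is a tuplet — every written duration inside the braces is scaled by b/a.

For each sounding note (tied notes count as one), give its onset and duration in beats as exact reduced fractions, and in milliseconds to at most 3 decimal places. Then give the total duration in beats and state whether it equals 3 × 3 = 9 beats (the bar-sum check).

1) 0.0ms=0b +234.375ms=3/4b
2) 234.375ms=3/4b +234.375ms=3/4b
3) 468.75ms=3/2b +234.375ms=3/4b
4) 703.125ms=9/4b +234.375ms=3/4b
5) 937.5ms=3b +468.75ms=3/2b
6) 1406.25ms=9/2b +468.75ms=3/2b
7) 1875.0ms=6b +468.75ms=3/2b
8) 2343.75ms=15/2b +468.75ms=3/2b
Σ=9b of 9 (192bpm 3/8) — PASS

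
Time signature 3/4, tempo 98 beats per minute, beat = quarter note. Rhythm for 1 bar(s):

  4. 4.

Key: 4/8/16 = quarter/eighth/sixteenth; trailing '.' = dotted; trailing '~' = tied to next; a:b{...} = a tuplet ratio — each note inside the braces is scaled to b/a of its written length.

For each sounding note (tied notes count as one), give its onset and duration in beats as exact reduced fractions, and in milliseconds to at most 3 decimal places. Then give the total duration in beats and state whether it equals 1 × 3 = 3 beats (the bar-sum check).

1) 0.0ms=0b +918.367ms=3/2b
2) 918.367ms=3/2b +918.367ms=3/2b
Σ=3b of 3 (98bpm 3/4) — PASS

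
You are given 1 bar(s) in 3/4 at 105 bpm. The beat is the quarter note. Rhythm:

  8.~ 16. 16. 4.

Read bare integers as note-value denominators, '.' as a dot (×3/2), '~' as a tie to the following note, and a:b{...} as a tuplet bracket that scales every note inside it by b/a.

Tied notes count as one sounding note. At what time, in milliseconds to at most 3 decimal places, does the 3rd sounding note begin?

note 3 onset = 3/2b = 857.143ms

1. 0.0ms @ 0 + 642.857ms (9/8)
2. 642.857ms @ 9/8 + 214.286ms (3/8)
3. 857.143ms @ 3/2 + 857.143ms (3/2)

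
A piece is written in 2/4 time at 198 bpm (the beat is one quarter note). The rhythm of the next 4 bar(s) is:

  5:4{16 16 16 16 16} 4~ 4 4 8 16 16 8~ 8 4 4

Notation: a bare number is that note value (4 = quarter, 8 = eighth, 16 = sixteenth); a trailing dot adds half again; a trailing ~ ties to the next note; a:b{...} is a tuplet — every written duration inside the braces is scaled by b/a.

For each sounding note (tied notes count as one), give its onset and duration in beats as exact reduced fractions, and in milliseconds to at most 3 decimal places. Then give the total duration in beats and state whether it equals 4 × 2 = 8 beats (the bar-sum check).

1) 0.0ms=0b +60.606ms=1/5b
2) 60.606ms=1/5b +60.606ms=1/5b
3) 121.212ms=2/5b +60.606ms=1/5b
4) 181.818ms=3/5b +60.606ms=1/5b
5) 242.424ms=4/5b +60.606ms=1/5b
6) 303.03ms=1b +606.061ms=2b
7) 909.091ms=3b +303.03ms=1b
8) 1212.121ms=4b +151.515ms=1/2b
9) 1363.636ms=9/2b +75.758ms=1/4b
10) 1439.394ms=19/4b +75.758ms=1/4b
11) 1515.152ms=5b +303.03ms=1b
12) 1818.182ms=6b +303.03ms=1b
13) 2121.212ms=7b +303.03ms=1b
Σ=8b of 8 (198bpm 2/4) — PASS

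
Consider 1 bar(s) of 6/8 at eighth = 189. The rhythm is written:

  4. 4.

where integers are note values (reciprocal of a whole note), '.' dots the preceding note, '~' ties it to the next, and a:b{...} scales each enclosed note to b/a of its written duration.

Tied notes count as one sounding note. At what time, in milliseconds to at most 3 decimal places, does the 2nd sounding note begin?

1. 0.0ms @ 0 + 952.381ms (3)
2. 952.381ms @ 3 + 952.381ms (3)

note 2 onset = 3b = 952.381ms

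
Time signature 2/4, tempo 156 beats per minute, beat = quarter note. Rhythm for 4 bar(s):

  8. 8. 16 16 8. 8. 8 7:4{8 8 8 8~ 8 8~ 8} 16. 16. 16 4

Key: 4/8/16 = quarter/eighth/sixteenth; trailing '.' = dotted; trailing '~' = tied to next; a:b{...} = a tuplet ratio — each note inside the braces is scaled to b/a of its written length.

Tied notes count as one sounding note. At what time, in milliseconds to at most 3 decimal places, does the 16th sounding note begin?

note 16 onset = 7b = 2692.308ms

1. 0.0ms @ 0 + 288.462ms (3/4)
2. 288.462ms @ 3/4 + 288.462ms (3/4)
3. 576.923ms @ 3/2 + 96.154ms (1/4)
4. 673.077ms @ 7/4 + 96.154ms (1/4)
5. 769.231ms @ 2 + 288.462ms (3/4)
6. 1057.692ms @ 11/4 + 288.462ms (3/4)
7. 1346.154ms @ 7/2 + 192.308ms (1/2)
8. 1538.462ms @ 4 + 109.89ms (2/7)
9. 1648.352ms @ 30/7 + 109.89ms (2/7)
10. 1758.242ms @ 32/7 + 109.89ms (2/7)
11. 1868.132ms @ 34/7 + 219.78ms (4/7)
12. 2087.912ms @ 38/7 + 219.78ms (4/7)
13. 2307.692ms @ 6 + 144.231ms (3/8)
14. 2451.923ms @ 51/8 + 144.231ms (3/8)
15. 2596.154ms @ 27/4 + 96.154ms (1/4)
16. 2692.308ms @ 7 + 384.615ms (1)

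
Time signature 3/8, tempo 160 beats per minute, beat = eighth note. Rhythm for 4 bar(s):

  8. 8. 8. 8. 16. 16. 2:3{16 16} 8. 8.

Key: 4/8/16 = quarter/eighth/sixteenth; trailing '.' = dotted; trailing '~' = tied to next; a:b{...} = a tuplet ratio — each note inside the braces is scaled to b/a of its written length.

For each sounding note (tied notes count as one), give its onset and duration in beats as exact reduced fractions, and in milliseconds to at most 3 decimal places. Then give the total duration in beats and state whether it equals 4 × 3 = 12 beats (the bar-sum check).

1) 0.0ms=0b +562.5ms=3/2b
2) 562.5ms=3/2b +562.5ms=3/2b
3) 1125.0ms=3b +562.5ms=3/2b
4) 1687.5ms=9/2b +562.5ms=3/2b
5) 2250.0ms=6b +281.25ms=3/4b
6) 2531.25ms=27/4b +281.25ms=3/4b
7) 2812.5ms=15/2b +281.25ms=3/4b
8) 3093.75ms=33/4b +281.25ms=3/4b
9) 3375.0ms=9b +562.5ms=3/2b
10) 3937.5ms=21/2b +562.5ms=3/2b
Σ=12b of 12 (160bpm 3/8) — PASS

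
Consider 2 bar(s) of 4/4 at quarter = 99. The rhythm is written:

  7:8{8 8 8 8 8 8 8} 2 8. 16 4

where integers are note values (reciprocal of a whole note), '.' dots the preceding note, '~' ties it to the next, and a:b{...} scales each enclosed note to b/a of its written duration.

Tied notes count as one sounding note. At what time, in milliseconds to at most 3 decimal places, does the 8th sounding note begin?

note 8 onset = 4b = 2424.242ms

1. 0.0ms @ 0 + 346.32ms (4/7)
2. 346.32ms @ 4/7 + 346.32ms (4/7)
3. 692.641ms @ 8/7 + 346.32ms (4/7)
4. 1038.961ms @ 12/7 + 346.32ms (4/7)
5. 1385.281ms @ 16/7 + 346.32ms (4/7)
6. 1731.602ms @ 20/7 + 346.32ms (4/7)
7. 2077.922ms @ 24/7 + 346.32ms (4/7)
8. 2424.242ms @ 4 + 1212.121ms (2)
9. 3636.364ms @ 6 + 454.545ms (3/4)
10. 4090.909ms @ 27/4 + 151.515ms (1/4)
11. 4242.424ms @ 7 + 606.061ms (1)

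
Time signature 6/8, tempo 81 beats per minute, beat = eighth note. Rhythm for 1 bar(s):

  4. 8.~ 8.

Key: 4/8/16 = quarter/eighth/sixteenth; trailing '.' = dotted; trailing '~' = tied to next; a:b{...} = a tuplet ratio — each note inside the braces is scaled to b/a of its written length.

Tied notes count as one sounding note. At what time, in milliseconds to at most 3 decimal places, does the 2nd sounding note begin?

note 2 onset = 3b = 2222.222ms

1. 0.0ms @ 0 + 2222.222ms (3)
2. 2222.222ms @ 3 + 2222.222ms (3)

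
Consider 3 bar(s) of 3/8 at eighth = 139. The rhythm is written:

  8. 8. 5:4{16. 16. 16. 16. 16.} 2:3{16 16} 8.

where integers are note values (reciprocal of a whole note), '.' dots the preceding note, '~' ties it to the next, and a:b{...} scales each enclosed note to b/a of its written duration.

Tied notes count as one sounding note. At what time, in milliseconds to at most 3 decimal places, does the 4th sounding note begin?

note 4 onset = 18/5b = 1553.957ms

1. 0.0ms @ 0 + 647.482ms (3/2)
2. 647.482ms @ 3/2 + 647.482ms (3/2)
3. 1294.964ms @ 3 + 258.993ms (3/5)
4. 1553.957ms @ 18/5 + 258.993ms (3/5)
5. 1812.95ms @ 21/5 + 258.993ms (3/5)
6. 2071.942ms @ 24/5 + 258.993ms (3/5)
7. 2330.935ms @ 27/5 + 258.993ms (3/5)
8. 2589.928ms @ 6 + 323.741ms (3/4)
9. 2913.669ms @ 27/4 + 323.741ms (3/4)
10. 3237.41ms @ 15/2 + 647.482ms (3/2)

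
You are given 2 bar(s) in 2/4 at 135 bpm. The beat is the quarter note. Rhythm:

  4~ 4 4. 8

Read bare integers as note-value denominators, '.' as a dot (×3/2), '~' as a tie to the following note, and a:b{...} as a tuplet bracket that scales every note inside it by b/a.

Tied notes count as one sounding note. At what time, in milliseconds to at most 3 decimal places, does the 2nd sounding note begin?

note 2 onset = 2b = 888.889ms

1. 0.0ms @ 0 + 888.889ms (2)
2. 888.889ms @ 2 + 666.667ms (3/2)
3. 1555.556ms @ 7/2 + 222.222ms (1/2)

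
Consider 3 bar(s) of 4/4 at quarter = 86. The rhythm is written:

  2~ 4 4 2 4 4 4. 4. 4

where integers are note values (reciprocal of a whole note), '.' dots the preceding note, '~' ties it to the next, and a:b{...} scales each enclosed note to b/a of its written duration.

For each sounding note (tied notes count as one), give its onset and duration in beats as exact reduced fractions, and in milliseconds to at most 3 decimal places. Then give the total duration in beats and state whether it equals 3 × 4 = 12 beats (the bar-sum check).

1) 0.0ms=0b +2093.023ms=3b
2) 2093.023ms=3b +697.674ms=1b
3) 2790.698ms=4b +1395.349ms=2b
4) 4186.047ms=6b +697.674ms=1b
5) 4883.721ms=7b +697.674ms=1b
6) 5581.395ms=8b +1046.512ms=3/2b
7) 6627.907ms=19/2b +1046.512ms=3/2b
8) 7674.419ms=11b +697.674ms=1b
Σ=12b of 12 (86bpm 4/4) — PASS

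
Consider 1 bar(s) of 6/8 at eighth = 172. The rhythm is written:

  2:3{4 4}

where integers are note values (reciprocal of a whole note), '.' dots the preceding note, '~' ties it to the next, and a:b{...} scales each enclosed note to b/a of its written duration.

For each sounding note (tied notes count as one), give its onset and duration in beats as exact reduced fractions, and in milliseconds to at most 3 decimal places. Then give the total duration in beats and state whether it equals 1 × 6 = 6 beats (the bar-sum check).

1) 0.0ms=0b +1046.512ms=3b
2) 1046.512ms=3b +1046.512ms=3b
Σ=6b of 6 (172bpm 6/8) — PASS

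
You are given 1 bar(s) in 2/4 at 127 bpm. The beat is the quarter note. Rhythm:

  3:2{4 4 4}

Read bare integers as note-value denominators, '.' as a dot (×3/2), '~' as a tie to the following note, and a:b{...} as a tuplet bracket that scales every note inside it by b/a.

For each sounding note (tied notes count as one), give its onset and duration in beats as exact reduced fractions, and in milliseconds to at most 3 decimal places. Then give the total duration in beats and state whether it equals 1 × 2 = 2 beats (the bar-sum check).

1) 0.0ms=0b +314.961ms=2/3b
2) 314.961ms=2/3b +314.961ms=2/3b
3) 629.921ms=4/3b +314.961ms=2/3b
Σ=2b of 2 (127bpm 2/4) — PASS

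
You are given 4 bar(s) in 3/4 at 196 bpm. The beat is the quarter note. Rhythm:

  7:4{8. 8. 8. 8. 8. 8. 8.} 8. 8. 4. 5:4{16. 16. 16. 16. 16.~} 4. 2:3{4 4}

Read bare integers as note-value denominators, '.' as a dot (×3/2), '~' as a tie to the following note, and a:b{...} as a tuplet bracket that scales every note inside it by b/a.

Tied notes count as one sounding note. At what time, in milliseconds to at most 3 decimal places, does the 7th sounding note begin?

1. 0.0ms @ 0 + 131.195ms (3/7)
2. 131.195ms @ 3/7 + 131.195ms (3/7)
3. 262.391ms @ 6/7 + 131.195ms (3/7)
4. 393.586ms @ 9/7 + 131.195ms (3/7)
5. 524.781ms @ 12/7 + 131.195ms (3/7)
6. 655.977ms @ 15/7 + 131.195ms (3/7)
7. 787.172ms @ 18/7 + 131.195ms (3/7)
8. 918.367ms @ 3 + 229.592ms (3/4)
9. 1147.959ms @ 15/4 + 229.592ms (3/4)
10. 1377.551ms @ 9/2 + 459.184ms (3/2)
11. 1836.735ms @ 6 + 91.837ms (3/10)
12. 1928.571ms @ 63/10 + 91.837ms (3/10)
13. 2020.408ms @ 33/5 + 91.837ms (3/10)
14. 2112.245ms @ 69/10 + 91.837ms (3/10)
15. 2204.082ms @ 36/5 + 551.02ms (9/5)
16. 2755.102ms @ 9 + 459.184ms (3/2)
17. 3214.286ms @ 21/2 + 459.184ms (3/2)

note 7 onset = 18/7b = 787.172ms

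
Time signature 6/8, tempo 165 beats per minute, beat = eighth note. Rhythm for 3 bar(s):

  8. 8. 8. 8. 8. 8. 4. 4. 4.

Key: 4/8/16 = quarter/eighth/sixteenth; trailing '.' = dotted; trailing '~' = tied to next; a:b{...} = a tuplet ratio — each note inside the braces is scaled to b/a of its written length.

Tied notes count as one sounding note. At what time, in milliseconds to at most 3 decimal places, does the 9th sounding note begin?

note 9 onset = 15b = 5454.545ms

1. 0.0ms @ 0 + 545.455ms (3/2)
2. 545.455ms @ 3/2 + 545.455ms (3/2)
3. 1090.909ms @ 3 + 545.455ms (3/2)
4. 1636.364ms @ 9/2 + 545.455ms (3/2)
5. 2181.818ms @ 6 + 545.455ms (3/2)
6. 2727.273ms @ 15/2 + 545.455ms (3/2)
7. 3272.727ms @ 9 + 1090.909ms (3)
8. 4363.636ms @ 12 + 1090.909ms (3)
9. 5454.545ms @ 15 + 1090.909ms (3)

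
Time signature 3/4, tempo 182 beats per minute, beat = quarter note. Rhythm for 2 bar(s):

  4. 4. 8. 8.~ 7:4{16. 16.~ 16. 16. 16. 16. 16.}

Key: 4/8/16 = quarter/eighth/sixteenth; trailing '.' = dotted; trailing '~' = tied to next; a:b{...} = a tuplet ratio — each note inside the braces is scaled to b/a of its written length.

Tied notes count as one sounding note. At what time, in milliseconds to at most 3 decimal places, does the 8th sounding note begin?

note 8 onset = 39/7b = 1836.735ms

1. 0.0ms @ 0 + 494.505ms (3/2)
2. 494.505ms @ 3/2 + 494.505ms (3/2)
3. 989.011ms @ 3 + 247.253ms (3/4)
4. 1236.264ms @ 15/4 + 317.896ms (27/28)
5. 1554.16ms @ 33/7 + 141.287ms (3/7)
6. 1695.447ms @ 36/7 + 70.644ms (3/14)
7. 1766.091ms @ 75/14 + 70.644ms (3/14)
8. 1836.735ms @ 39/7 + 70.644ms (3/14)
9. 1907.378ms @ 81/14 + 70.644ms (3/14)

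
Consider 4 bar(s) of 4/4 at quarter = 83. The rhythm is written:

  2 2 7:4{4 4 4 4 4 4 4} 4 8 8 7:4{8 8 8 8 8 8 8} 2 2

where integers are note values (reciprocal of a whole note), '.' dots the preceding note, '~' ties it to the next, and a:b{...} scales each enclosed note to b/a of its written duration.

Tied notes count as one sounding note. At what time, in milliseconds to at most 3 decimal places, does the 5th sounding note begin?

1. 0.0ms @ 0 + 1445.783ms (2)
2. 1445.783ms @ 2 + 1445.783ms (2)
3. 2891.566ms @ 4 + 413.081ms (4/7)
4. 3304.647ms @ 32/7 + 413.081ms (4/7)
5. 3717.728ms @ 36/7 + 413.081ms (4/7)
6. 4130.809ms @ 40/7 + 413.081ms (4/7)
7. 4543.89ms @ 44/7 + 413.081ms (4/7)
8. 4956.971ms @ 48/7 + 413.081ms (4/7)
9. 5370.052ms @ 52/7 + 413.081ms (4/7)
10. 5783.133ms @ 8 + 722.892ms (1)
11. 6506.024ms @ 9 + 361.446ms (1/2)
12. 6867.47ms @ 19/2 + 361.446ms (1/2)
13. 7228.916ms @ 10 + 206.54ms (2/7)
14. 7435.456ms @ 72/7 + 206.54ms (2/7)
15. 7641.997ms @ 74/7 + 206.54ms (2/7)
16. 7848.537ms @ 76/7 + 206.54ms (2/7)
17. 8055.077ms @ 78/7 + 206.54ms (2/7)
18. 8261.618ms @ 80/7 + 206.54ms (2/7)
19. 8468.158ms @ 82/7 + 206.54ms (2/7)
20. 8674.699ms @ 12 + 1445.783ms (2)
21. 10120.482ms @ 14 + 1445.783ms (2)

note 5 onset = 36/7b = 3717.728ms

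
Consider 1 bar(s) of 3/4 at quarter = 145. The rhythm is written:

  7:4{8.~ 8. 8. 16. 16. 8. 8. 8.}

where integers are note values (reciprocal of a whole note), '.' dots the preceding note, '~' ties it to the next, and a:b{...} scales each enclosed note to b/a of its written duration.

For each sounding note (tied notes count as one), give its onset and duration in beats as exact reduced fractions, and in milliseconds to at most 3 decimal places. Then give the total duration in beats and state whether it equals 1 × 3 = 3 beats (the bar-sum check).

1) 0.0ms=0b +354.68ms=6/7b
2) 354.68ms=6/7b +177.34ms=3/7b
3) 532.02ms=9/7b +88.67ms=3/14b
4) 620.69ms=3/2b +88.67ms=3/14b
5) 709.36ms=12/7b +177.34ms=3/7b
6) 886.7ms=15/7b +177.34ms=3/7b
7) 1064.039ms=18/7b +177.34ms=3/7b
Σ=3b of 3 (145bpm 3/4) — PASS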